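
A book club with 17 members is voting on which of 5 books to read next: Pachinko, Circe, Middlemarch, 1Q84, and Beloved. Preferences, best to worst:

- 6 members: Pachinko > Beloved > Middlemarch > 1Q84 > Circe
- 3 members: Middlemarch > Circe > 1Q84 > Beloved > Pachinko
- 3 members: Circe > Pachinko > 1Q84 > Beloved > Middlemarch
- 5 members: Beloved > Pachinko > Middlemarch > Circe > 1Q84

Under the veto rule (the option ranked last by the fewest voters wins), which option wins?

Last-place votes: Pachinko 3, Circe 6, Middlemarch 3, 1Q84 5, Beloved 0.
Beloved is ranked last by the fewest voters, so Beloved wins.

Beloved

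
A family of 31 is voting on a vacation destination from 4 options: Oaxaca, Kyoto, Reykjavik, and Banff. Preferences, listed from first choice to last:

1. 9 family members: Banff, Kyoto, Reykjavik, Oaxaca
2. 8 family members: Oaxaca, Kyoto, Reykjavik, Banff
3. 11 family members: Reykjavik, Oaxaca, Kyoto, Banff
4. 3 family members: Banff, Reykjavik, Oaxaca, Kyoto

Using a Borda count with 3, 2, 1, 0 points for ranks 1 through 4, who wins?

Oaxaca: 9·0 + 8·3 + 11·2 + 3·1 = 49
Kyoto: 9·2 + 8·2 + 11·1 + 3·0 = 45
Reykjavik: 9·1 + 8·1 + 11·3 + 3·2 = 56
Banff: 9·3 + 8·0 + 11·0 + 3·3 = 36
Reykjavik has the highest Borda score (56).

Reykjavik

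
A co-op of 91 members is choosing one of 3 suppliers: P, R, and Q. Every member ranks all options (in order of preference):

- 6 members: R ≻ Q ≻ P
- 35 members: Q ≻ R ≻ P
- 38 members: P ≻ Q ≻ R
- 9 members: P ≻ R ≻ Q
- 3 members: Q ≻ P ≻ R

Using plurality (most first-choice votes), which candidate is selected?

P

First-place votes: P 47, R 6, Q 38.
P has the most first-place votes.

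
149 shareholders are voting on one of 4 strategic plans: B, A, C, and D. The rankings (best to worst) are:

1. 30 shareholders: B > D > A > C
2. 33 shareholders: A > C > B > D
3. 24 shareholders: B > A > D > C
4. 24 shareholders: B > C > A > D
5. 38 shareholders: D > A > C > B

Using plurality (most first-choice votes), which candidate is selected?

First-place votes: B 78, A 33, C 0, D 38.
B has the most first-place votes.

B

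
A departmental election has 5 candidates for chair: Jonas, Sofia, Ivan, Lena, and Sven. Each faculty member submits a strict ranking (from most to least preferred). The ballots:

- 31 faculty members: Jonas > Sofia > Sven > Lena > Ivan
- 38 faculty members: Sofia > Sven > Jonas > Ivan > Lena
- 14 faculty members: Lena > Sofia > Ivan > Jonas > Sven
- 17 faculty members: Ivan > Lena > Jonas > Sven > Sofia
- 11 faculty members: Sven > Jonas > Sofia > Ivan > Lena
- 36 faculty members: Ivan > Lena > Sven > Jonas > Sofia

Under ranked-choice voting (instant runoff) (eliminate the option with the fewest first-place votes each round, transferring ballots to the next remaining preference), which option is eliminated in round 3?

Round 1: Jonas 31, Sofia 38, Ivan 53, Lena 14, Sven 11. Eliminate Sven.
Round 2: Jonas 42, Sofia 38, Ivan 53, Lena 14. Eliminate Lena.
Round 3: Jonas 42, Sofia 52, Ivan 53. Eliminate Jonas.

Jonas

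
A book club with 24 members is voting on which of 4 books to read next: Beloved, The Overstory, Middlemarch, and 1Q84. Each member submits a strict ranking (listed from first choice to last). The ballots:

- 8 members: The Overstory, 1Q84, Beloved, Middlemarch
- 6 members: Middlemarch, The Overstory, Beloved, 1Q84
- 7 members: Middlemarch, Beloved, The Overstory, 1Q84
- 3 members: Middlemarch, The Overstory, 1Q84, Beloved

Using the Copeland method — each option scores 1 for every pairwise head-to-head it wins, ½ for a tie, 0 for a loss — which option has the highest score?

Beloved: beats 1Q84; loses to The Overstory and Middlemarch → score 1.
The Overstory: beats Beloved and 1Q84; loses to Middlemarch → score 2.
Middlemarch: beats Beloved, The Overstory, and 1Q84 → score 3.
1Q84: loses to Beloved, The Overstory, and Middlemarch → score 0.
Middlemarch has the best pairwise record.

Middlemarch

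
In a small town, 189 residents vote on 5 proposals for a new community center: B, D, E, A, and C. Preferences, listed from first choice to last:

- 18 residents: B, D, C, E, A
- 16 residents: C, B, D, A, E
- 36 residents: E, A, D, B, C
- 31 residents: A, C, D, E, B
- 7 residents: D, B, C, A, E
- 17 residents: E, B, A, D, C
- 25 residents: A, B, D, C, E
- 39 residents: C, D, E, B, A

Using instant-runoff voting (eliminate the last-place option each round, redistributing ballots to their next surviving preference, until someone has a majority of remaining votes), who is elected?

Round 1: B 18, D 7, E 53, A 56, C 55. Eliminate D.
Round 2: B 25, E 53, A 56, C 55. Eliminate B.
Round 3: E 53, A 56, C 80. Eliminate E.
Round 4: A 109, C 80. A has a majority.

A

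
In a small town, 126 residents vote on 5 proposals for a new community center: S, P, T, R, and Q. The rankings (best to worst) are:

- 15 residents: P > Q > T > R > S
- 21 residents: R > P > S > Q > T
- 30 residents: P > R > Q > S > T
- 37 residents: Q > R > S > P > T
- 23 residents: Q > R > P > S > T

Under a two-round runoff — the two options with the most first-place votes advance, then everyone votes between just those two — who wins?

Round 1 first-place votes: S 0, P 45, T 0, R 21, Q 60.
Q and P advance.
Runoff: Q is preferred to P by 60 voters; P by 66.
P wins the runoff.

P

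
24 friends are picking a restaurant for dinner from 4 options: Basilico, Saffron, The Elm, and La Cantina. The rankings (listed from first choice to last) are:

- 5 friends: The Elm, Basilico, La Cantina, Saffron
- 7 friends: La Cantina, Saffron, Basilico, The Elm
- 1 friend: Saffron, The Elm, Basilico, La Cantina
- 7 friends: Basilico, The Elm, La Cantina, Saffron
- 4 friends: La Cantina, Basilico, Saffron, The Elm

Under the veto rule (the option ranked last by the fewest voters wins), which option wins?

Basilico

Last-place votes: Basilico 0, Saffron 12, The Elm 11, La Cantina 1.
Basilico is ranked last by the fewest voters, so Basilico wins.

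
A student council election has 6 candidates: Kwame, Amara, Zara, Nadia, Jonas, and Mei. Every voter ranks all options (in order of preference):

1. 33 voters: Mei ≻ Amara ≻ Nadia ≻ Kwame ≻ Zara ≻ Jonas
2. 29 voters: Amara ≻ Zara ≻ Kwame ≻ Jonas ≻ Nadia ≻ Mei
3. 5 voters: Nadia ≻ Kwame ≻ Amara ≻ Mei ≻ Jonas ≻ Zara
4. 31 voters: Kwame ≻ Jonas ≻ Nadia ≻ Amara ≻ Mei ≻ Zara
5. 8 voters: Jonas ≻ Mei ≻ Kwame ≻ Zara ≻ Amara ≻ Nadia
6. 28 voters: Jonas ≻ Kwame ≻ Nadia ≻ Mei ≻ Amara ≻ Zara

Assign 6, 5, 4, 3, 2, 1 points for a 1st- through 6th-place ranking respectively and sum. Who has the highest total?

Kwame

Kwame: 33·3 + 29·4 + 5·5 + 31·6 + 8·4 + 28·5 = 598
Amara: 33·5 + 29·6 + 5·4 + 31·3 + 8·2 + 28·2 = 524
Zara: 33·2 + 29·5 + 5·1 + 31·1 + 8·3 + 28·1 = 299
Nadia: 33·4 + 29·2 + 5·6 + 31·4 + 8·1 + 28·4 = 464
Jonas: 33·1 + 29·3 + 5·2 + 31·5 + 8·6 + 28·6 = 501
Mei: 33·6 + 29·1 + 5·3 + 31·2 + 8·5 + 28·3 = 428
Kwame has the highest Borda score (598).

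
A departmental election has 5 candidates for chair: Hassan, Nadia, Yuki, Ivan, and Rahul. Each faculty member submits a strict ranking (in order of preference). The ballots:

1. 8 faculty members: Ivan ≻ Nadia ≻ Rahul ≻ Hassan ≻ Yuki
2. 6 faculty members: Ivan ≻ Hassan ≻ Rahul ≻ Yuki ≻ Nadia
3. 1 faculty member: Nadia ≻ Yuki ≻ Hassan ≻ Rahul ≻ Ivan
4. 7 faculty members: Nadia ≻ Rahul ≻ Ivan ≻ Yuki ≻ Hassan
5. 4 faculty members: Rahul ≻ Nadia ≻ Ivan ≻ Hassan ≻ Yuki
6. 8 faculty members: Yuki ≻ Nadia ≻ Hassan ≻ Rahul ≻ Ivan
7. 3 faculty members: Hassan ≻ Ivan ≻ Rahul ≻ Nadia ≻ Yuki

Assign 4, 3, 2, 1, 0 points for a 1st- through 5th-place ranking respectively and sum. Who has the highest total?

Hassan: 8·1 + 6·3 + 1·2 + 7·0 + 4·1 + 8·2 + 3·4 = 60
Nadia: 8·3 + 6·0 + 1·4 + 7·4 + 4·3 + 8·3 + 3·1 = 95
Yuki: 8·0 + 6·1 + 1·3 + 7·1 + 4·0 + 8·4 + 3·0 = 48
Ivan: 8·4 + 6·4 + 1·0 + 7·2 + 4·2 + 8·0 + 3·3 = 87
Rahul: 8·2 + 6·2 + 1·1 + 7·3 + 4·4 + 8·1 + 3·2 = 80
Nadia has the highest Borda score (95).

Nadia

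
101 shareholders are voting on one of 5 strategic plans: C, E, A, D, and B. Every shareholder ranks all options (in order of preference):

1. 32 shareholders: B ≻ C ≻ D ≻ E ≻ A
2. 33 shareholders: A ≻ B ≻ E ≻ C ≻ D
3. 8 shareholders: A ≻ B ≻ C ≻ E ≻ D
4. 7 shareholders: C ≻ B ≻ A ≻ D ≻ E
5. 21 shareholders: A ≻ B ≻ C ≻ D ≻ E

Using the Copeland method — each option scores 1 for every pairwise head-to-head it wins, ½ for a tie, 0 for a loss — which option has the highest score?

A

C: beats E and D; loses to A and B → score 2.
E: loses to C, A, D, and B → score 0.
A: beats C, E, D, and B → score 4.
D: beats E; loses to C, A, and B → score 1.
B: beats C, E, and D; loses to A → score 3.
A has the best pairwise record.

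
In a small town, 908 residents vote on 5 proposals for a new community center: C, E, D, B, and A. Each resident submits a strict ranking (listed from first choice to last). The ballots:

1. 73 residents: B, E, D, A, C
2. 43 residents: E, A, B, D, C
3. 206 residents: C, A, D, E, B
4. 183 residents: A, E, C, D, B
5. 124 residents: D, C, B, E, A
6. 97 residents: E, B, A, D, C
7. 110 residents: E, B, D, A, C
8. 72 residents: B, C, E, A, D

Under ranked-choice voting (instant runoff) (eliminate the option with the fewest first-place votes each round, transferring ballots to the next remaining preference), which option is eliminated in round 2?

B

Round 1: C 206, E 250, D 124, B 145, A 183. Eliminate D.
Round 2: C 330, E 250, B 145, A 183. Eliminate B.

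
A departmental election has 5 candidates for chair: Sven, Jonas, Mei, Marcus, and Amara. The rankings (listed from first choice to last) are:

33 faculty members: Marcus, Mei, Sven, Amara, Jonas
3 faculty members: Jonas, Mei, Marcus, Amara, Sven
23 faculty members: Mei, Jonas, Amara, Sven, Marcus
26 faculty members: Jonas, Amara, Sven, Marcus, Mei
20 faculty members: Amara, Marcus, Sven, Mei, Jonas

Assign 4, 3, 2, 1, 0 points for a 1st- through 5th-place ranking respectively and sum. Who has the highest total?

Amara

Sven: 33·2 + 3·0 + 23·1 + 26·2 + 20·2 = 181
Jonas: 33·0 + 3·4 + 23·3 + 26·4 + 20·0 = 185
Mei: 33·3 + 3·3 + 23·4 + 26·0 + 20·1 = 220
Marcus: 33·4 + 3·2 + 23·0 + 26·1 + 20·3 = 224
Amara: 33·1 + 3·1 + 23·2 + 26·3 + 20·4 = 240
Amara has the highest Borda score (240).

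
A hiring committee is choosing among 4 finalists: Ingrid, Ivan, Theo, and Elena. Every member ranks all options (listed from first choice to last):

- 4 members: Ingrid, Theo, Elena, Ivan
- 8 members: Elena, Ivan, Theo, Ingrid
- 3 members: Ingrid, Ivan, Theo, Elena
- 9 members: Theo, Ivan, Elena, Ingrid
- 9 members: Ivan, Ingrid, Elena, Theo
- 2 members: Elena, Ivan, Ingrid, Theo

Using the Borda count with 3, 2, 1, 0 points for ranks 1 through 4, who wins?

Ivan

Ingrid: 4·3 + 8·0 + 3·3 + 9·0 + 9·2 + 2·1 = 41
Ivan: 4·0 + 8·2 + 3·2 + 9·2 + 9·3 + 2·2 = 71
Theo: 4·2 + 8·1 + 3·1 + 9·3 + 9·0 + 2·0 = 46
Elena: 4·1 + 8·3 + 3·0 + 9·1 + 9·1 + 2·3 = 52
Ivan has the highest Borda score (71).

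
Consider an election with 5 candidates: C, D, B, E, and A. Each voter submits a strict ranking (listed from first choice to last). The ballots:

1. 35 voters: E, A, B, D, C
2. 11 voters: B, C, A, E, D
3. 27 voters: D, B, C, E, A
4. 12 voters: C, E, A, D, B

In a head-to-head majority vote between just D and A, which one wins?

Voters preferring D to A: 27; preferring A to D: 58.
A wins the head-to-head.

A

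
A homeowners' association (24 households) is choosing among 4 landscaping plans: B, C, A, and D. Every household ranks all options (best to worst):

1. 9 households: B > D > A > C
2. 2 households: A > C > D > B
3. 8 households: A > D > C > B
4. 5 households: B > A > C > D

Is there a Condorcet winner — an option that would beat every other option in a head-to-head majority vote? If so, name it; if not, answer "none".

B

B vs C: 14–10 for B.
B vs A: 14–10 for B.
B vs D: 14–10 for B.
B beats every other option head-to-head.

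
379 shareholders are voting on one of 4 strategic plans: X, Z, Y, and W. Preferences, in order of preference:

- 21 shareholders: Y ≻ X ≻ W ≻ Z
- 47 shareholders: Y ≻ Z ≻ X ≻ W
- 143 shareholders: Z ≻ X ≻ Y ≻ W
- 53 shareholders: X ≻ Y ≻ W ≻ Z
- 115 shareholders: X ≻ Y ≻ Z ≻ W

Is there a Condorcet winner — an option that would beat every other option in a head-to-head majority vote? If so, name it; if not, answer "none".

none

Checking pairwise contests:
Z beats X 190–189.
Y beats Z 236–143.
X beats Y 311–68.
X beats W 379–0.
Every option loses at least one head-to-head, so there is no Condorcet winner.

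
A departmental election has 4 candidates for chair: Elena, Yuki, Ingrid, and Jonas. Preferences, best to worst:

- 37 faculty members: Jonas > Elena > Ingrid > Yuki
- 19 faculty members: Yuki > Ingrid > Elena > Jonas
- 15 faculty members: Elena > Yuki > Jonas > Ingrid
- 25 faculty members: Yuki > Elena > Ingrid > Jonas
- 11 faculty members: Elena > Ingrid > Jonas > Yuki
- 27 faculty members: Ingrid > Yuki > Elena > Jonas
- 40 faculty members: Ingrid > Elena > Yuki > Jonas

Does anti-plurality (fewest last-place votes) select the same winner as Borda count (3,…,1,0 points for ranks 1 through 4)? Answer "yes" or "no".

yes

Anti-plurality — last-place votes: Elena 0, Yuki 48, Ingrid 15, Jonas 111. Winner: Elena.
Borda — scores: Elena 328, Yuki 256, Ingrid 323, Jonas 137. Winner: Elena.
The two methods agree.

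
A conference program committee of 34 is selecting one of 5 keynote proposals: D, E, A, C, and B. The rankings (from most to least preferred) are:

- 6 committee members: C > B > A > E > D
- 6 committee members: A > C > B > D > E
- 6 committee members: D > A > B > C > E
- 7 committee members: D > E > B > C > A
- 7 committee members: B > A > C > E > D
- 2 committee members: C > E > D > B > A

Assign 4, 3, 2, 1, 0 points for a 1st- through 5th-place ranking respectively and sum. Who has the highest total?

B

D: 6·0 + 6·1 + 6·4 + 7·4 + 7·0 + 2·2 = 62
E: 6·1 + 6·0 + 6·0 + 7·3 + 7·1 + 2·3 = 40
A: 6·2 + 6·4 + 6·3 + 7·0 + 7·3 + 2·0 = 75
C: 6·4 + 6·3 + 6·1 + 7·1 + 7·2 + 2·4 = 77
B: 6·3 + 6·2 + 6·2 + 7·2 + 7·4 + 2·1 = 86
B has the highest Borda score (86).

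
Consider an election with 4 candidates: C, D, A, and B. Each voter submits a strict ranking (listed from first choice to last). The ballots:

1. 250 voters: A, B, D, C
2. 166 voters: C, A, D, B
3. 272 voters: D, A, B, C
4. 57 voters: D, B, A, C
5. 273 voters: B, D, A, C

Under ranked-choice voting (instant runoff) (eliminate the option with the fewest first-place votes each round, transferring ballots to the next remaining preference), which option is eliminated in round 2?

Round 1: C 166, D 329, A 250, B 273. Eliminate C.
Round 2: D 329, A 416, B 273. Eliminate B.

B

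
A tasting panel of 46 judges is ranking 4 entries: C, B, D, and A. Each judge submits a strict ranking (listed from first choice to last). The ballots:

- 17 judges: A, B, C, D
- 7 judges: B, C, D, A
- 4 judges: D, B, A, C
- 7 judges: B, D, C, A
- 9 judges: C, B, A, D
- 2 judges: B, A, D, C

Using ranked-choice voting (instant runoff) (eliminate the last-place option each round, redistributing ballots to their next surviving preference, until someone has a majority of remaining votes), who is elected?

B

Round 1: C 9, B 16, D 4, A 17. Eliminate D.
Round 2: C 9, B 20, A 17. Eliminate C.
Round 3: B 29, A 17. B has a majority.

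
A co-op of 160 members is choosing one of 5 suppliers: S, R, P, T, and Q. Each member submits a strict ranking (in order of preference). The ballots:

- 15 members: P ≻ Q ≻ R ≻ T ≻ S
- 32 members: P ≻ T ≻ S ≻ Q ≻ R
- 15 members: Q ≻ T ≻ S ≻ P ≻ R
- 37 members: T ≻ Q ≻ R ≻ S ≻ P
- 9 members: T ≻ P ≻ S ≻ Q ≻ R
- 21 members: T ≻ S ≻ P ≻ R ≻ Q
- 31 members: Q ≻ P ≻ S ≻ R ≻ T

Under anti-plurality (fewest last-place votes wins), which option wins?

S

Last-place votes: S 15, R 56, P 37, T 31, Q 21.
S is ranked last by the fewest voters, so S wins.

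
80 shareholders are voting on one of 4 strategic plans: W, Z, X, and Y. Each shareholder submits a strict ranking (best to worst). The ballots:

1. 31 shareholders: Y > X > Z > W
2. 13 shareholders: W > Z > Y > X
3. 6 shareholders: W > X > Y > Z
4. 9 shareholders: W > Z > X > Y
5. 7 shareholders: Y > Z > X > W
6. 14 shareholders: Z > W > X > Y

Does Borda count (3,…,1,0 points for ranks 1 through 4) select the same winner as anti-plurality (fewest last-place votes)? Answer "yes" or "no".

no

Borda — scores: W 112, Z 131, X 104, Y 133. Winner: Y.
Anti-plurality — last-place votes: W 38, Z 6, X 13, Y 23. Winner: Z.
The two methods disagree.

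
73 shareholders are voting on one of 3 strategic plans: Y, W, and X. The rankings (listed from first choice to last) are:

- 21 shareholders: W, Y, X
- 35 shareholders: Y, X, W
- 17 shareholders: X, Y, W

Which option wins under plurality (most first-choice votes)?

First-place votes: Y 35, W 21, X 17.
Y has the most first-place votes.

Y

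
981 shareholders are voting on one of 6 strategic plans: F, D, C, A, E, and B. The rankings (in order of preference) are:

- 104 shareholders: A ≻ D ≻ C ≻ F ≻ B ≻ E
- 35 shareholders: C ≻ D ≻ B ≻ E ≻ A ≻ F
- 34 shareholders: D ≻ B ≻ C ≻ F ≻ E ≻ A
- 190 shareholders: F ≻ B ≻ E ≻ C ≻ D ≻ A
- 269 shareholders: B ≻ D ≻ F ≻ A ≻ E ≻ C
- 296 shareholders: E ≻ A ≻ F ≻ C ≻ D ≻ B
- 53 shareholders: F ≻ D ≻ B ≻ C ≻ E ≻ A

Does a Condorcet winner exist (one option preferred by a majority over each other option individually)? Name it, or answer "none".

F vs D: 539–442 for F.
F vs C: 808–173 for F.
F vs A: 546–435 for F.
F vs E: 650–331 for F.
F vs B: 643–338 for F.
F beats every other option head-to-head.

F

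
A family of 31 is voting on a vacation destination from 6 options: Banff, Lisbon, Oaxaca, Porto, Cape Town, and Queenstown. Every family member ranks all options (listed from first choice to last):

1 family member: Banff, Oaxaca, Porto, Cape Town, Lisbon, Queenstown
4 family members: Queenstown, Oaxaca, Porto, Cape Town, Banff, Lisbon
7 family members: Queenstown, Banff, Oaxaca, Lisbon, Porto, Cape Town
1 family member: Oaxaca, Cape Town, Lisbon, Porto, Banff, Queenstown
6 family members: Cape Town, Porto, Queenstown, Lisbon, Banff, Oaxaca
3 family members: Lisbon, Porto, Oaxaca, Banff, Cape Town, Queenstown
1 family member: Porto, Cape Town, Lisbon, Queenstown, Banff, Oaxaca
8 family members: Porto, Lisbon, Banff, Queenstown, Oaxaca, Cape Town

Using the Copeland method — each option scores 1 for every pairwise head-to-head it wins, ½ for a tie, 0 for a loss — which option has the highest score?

Banff: beats Oaxaca and Cape Town; loses to Lisbon, Porto, and Queenstown → score 2.
Lisbon: beats Banff, Oaxaca, and Cape Town; loses to Porto and Queenstown → score 3.
Oaxaca: beats Cape Town; loses to Banff, Lisbon, Porto, and Queenstown → score 1.
Porto: beats Banff, Lisbon, Oaxaca, Cape Town, and Queenstown → score 5.
Cape Town: loses to Banff, Lisbon, Oaxaca, Porto, and Queenstown → score 0.
Queenstown: beats Banff, Lisbon, Oaxaca, and Cape Town; loses to Porto → score 4.
Porto has the best pairwise record.

Porto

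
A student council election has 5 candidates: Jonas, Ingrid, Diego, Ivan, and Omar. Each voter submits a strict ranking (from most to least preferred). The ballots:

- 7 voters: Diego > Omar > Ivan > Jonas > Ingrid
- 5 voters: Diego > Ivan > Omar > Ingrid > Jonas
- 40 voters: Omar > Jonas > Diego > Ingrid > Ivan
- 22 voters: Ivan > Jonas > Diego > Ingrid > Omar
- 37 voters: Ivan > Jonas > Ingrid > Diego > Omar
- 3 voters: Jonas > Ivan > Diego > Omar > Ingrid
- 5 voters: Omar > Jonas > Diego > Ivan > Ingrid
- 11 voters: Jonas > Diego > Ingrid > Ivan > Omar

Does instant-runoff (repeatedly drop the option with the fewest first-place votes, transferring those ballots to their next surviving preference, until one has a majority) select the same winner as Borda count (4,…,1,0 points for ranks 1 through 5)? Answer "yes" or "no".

no

Instant-runoff — R1 Jonas 14, Ingrid 0, Diego 12, Ivan 59, Omar 45 (Ingrid out); R2 Jonas 14, Diego 12, Ivan 59, Omar 45 (Diego out); R3 Jonas 14, Ivan 64, Omar 52 (Jonas out); R4 Ivan 78, Omar 52 (Ivan winner). Winner: Ivan.
Borda — scores: Jonas 375, Ingrid 163, Diego 258, Ivan 290, Omar 214. Winner: Jonas.
The two methods disagree.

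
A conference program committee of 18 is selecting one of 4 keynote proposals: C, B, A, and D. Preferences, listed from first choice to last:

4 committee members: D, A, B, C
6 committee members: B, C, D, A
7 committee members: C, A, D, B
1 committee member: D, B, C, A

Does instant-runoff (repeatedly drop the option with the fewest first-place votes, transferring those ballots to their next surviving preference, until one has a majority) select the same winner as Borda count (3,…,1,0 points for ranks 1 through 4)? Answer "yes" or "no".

Instant-runoff — R1 C 7, B 6, A 0, D 5 (A out); R2 C 7, B 6, D 5 (D out); R3 C 7, B 11 (B winner). Winner: B.
Borda — scores: C 34, B 24, A 22, D 28. Winner: C.
The two methods disagree.

no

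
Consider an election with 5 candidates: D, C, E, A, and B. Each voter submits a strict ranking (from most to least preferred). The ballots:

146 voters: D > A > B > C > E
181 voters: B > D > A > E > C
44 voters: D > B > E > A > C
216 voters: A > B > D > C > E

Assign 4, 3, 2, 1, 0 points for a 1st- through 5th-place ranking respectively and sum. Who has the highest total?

B

D: 146·4 + 181·3 + 44·4 + 216·2 = 1735
C: 146·1 + 181·0 + 44·0 + 216·1 = 362
E: 146·0 + 181·1 + 44·2 + 216·0 = 269
A: 146·3 + 181·2 + 44·1 + 216·4 = 1708
B: 146·2 + 181·4 + 44·3 + 216·3 = 1796
B has the highest Borda score (1796).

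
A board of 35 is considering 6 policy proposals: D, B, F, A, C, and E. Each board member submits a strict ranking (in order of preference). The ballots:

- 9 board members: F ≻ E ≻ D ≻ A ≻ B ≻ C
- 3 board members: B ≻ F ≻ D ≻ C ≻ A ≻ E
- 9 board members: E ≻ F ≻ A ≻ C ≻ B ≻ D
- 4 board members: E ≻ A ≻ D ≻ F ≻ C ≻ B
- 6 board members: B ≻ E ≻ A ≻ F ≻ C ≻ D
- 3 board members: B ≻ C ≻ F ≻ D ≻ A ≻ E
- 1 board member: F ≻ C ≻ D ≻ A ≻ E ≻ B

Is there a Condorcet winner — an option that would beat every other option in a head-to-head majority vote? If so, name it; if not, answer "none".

E vs D: 28–7 for E.
E vs B: 23–12 for E.
E vs F: 19–16 for E.
E vs A: 28–7 for E.
E vs C: 28–7 for E.
E beats every other option head-to-head.

E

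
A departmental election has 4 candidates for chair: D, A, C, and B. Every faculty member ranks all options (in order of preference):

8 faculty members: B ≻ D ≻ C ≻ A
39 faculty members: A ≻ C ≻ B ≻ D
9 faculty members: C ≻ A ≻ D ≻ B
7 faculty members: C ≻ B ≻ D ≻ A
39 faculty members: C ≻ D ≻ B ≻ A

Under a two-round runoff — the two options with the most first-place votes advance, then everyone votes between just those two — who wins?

Round 1 first-place votes: D 0, A 39, C 55, B 8.
C and A advance.
Runoff: C is preferred to A by 63 voters; A by 39.
C wins the runoff.

C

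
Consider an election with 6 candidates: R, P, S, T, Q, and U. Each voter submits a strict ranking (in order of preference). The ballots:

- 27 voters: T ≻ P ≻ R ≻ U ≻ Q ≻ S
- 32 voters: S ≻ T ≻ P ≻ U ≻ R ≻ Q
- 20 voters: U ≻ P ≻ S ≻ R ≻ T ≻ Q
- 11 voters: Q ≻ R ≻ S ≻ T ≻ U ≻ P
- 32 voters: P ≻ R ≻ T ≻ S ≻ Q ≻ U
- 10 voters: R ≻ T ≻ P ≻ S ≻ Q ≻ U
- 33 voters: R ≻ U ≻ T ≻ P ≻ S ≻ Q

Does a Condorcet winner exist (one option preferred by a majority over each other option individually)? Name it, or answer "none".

none

Checking pairwise contests:
P beats R 111–54.
T beats P 113–52.
R beats S 113–52.
R beats T 106–59.
R beats Q 154–11.
R beats U 113–52.
Every option loses at least one head-to-head, so there is no Condorcet winner.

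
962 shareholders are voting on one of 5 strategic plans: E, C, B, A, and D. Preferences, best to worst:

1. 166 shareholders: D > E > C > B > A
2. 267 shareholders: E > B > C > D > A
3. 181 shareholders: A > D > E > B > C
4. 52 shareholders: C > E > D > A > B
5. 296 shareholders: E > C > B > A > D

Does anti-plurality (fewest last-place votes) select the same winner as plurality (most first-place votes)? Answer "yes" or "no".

Anti-plurality — last-place votes: E 0, C 181, B 52, A 433, D 296. Winner: E.
Plurality — first-place votes: E 563, C 52, B 0, A 181, D 166. Winner: E.
The two methods agree.

yes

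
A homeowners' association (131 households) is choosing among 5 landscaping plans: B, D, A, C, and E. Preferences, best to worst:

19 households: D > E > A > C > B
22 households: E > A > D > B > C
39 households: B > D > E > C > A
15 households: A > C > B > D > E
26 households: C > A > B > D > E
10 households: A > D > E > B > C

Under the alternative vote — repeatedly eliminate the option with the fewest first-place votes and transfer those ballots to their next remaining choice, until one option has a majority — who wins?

E

Round 1: B 39, D 19, A 25, C 26, E 22. Eliminate D.
Round 2: B 39, A 25, C 26, E 41. Eliminate A.
Round 3: B 39, C 41, E 51. Eliminate B.
Round 4: C 41, E 90. E has a majority.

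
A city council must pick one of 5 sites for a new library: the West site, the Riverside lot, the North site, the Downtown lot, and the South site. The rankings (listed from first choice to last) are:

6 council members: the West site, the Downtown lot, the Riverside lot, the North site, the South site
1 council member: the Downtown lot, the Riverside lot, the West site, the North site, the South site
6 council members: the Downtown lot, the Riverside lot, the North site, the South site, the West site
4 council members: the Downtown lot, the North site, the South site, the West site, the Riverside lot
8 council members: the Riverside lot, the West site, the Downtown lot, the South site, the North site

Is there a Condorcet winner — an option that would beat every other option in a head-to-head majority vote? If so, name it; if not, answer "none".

Checking pairwise contests:
the Riverside lot beats the West site 15–10.
the Downtown lot beats the Riverside lot 17–8.
the West site beats the North site 15–10.
the West site beats the Downtown lot 14–11.
the West site beats the South site 15–10.
Every option loses at least one head-to-head, so there is no Condorcet winner.

none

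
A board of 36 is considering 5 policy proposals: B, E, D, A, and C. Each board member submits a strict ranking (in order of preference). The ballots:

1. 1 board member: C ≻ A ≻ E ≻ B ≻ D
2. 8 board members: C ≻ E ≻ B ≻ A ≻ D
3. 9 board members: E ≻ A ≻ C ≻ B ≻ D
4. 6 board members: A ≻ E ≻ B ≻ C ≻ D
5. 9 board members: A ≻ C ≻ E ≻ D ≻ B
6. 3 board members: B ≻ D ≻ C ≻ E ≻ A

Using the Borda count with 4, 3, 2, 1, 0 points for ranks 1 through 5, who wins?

E

B: 1·1 + 8·2 + 9·1 + 6·2 + 9·0 + 3·4 = 50
E: 1·2 + 8·3 + 9·4 + 6·3 + 9·2 + 3·1 = 101
D: 1·0 + 8·0 + 9·0 + 6·0 + 9·1 + 3·3 = 18
A: 1·3 + 8·1 + 9·3 + 6·4 + 9·4 + 3·0 = 98
C: 1·4 + 8·4 + 9·2 + 6·1 + 9·3 + 3·2 = 93
E has the highest Borda score (101).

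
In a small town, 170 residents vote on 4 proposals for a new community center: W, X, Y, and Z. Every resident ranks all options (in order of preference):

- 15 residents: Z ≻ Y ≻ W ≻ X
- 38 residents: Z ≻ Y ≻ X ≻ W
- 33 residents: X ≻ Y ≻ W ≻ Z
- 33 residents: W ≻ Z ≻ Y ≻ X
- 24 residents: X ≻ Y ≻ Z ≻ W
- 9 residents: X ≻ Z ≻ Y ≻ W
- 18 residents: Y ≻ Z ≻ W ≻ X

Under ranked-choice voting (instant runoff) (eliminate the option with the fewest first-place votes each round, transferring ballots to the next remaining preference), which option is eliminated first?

Round 1: W 33, X 66, Y 18, Z 53. Eliminate Y.

Y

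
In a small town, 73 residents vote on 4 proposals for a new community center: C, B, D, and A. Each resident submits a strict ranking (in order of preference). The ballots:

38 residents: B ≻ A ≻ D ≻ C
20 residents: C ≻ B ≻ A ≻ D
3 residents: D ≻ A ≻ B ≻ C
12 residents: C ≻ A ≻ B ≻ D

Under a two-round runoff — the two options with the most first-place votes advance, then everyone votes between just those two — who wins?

B

Round 1 first-place votes: C 32, B 38, D 3, A 0.
B and C advance.
Runoff: B is preferred to C by 41 voters; C by 32.
B wins the runoff.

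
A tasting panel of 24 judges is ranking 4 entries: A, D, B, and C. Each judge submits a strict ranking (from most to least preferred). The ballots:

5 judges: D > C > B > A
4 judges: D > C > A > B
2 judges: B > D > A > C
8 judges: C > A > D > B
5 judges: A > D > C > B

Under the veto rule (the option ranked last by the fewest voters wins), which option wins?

D

Last-place votes: A 5, D 0, B 17, C 2.
D is ranked last by the fewest voters, so D wins.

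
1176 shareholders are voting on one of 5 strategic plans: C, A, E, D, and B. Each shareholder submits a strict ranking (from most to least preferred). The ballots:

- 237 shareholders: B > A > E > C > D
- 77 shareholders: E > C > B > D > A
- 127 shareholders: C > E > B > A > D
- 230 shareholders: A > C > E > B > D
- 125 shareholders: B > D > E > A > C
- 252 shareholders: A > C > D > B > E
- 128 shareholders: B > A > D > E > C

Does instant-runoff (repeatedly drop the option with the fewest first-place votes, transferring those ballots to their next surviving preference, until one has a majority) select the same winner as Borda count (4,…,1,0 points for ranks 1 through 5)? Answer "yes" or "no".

Instant-runoff — R1 C 127, A 482, E 77, D 0, B 490 (D out); R2 C 127, A 482, E 77, B 490 (E out); R3 C 204, A 482, B 490 (C out); R4 A 482, B 694 (B winner). Winner: B.
Borda — scores: C 2422, A 3275, E 2001, D 1212, B 2850. Winner: A.
The two methods disagree.

no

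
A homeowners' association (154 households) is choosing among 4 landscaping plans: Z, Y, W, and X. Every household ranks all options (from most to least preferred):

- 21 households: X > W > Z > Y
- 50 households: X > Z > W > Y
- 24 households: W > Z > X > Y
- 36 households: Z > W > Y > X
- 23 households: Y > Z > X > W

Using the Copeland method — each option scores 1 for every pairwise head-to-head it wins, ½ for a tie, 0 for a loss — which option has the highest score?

Z

Z: beats Y, W, and X → score 3.
Y: loses to Z, W, and X → score 0.
W: beats Y; loses to Z and X → score 1.
X: beats Y and W; loses to Z → score 2.
Z has the best pairwise record.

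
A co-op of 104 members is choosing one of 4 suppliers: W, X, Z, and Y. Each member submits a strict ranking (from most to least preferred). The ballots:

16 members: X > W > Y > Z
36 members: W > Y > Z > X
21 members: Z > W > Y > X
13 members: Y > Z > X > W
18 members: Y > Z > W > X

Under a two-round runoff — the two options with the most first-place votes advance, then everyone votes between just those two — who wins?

W

Round 1 first-place votes: W 36, X 16, Z 21, Y 31.
W and Y advance.
Runoff: W is preferred to Y by 73 voters; Y by 31.
W wins the runoff.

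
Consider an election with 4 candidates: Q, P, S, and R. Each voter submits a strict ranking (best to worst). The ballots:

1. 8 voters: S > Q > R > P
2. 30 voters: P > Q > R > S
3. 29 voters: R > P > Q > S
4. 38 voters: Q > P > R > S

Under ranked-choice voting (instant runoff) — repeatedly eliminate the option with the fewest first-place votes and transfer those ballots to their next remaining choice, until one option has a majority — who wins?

Round 1: Q 38, P 30, S 8, R 29. Eliminate S.
Round 2: Q 46, P 30, R 29. Eliminate R.
Round 3: Q 46, P 59. P has a majority.

P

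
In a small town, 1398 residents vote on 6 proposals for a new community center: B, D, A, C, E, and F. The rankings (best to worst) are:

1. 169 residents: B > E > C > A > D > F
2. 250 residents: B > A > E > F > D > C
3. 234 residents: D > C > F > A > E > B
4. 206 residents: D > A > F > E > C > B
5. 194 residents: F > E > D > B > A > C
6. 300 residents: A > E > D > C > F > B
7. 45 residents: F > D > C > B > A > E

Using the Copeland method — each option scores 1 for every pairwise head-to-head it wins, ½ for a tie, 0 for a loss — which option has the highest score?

B: loses to D, A, C, E, and F → score 0.
D: beats B, C, and F; loses to A and E → score 3.
A: beats B, D, C, E, and F → score 5.
C: beats B and F; loses to D, A, and E → score 2.
E: beats B, D, C, and F; loses to A → score 4.
F: beats B; loses to D, A, C, and E → score 1.
A has the best pairwise record.

A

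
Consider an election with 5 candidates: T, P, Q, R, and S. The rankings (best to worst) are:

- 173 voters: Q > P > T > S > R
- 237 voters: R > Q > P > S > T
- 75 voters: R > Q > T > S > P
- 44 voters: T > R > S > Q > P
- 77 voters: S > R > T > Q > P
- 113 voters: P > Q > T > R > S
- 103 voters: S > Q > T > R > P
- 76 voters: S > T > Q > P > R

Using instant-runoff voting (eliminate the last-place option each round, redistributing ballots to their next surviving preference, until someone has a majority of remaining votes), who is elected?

Round 1: T 44, P 113, Q 173, R 312, S 256. Eliminate T.
Round 2: P 113, Q 173, R 356, S 256. Eliminate P.
Round 3: Q 286, R 356, S 256. Eliminate S.
Round 4: Q 465, R 433. Q has a majority.

Q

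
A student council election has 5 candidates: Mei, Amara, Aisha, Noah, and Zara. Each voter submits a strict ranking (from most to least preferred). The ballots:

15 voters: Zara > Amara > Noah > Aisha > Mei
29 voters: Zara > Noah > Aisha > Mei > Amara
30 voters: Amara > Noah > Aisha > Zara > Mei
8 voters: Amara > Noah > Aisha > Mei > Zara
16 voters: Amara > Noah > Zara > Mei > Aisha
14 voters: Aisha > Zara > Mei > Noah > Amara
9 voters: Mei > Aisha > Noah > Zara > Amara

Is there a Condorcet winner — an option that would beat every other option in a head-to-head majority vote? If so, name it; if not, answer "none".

Checking pairwise contests:
Amara beats Mei 69–52.
Zara beats Amara 67–54.
Amara beats Aisha 69–52.
Amara beats Noah 69–52.
Aisha beats Zara 61–60.
Every option loses at least one head-to-head, so there is no Condorcet winner.

none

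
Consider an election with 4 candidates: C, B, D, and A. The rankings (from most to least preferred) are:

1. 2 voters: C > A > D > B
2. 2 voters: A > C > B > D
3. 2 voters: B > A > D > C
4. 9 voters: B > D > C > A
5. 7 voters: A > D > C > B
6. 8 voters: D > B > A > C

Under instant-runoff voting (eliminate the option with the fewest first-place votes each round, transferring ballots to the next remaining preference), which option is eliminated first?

Round 1: C 2, B 11, D 8, A 9. Eliminate C.

C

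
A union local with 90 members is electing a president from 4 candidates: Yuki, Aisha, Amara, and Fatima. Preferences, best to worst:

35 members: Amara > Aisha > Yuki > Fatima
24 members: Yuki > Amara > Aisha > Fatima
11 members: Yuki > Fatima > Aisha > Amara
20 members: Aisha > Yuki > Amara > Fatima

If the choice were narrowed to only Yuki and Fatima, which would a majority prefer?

Yuki

Voters preferring Yuki to Fatima: 90; preferring Fatima to Yuki: 0.
Yuki wins the head-to-head.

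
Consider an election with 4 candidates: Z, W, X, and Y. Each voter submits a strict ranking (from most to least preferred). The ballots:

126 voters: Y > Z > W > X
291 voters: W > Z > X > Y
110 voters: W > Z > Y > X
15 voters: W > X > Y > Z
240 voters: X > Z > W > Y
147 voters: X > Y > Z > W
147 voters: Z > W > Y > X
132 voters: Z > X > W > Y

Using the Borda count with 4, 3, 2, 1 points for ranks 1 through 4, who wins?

Z: 126·3 + 291·3 + 110·3 + 15·1 + 240·3 + 147·2 + 147·4 + 132·4 = 3726
W: 126·2 + 291·4 + 110·4 + 15·4 + 240·2 + 147·1 + 147·3 + 132·2 = 3248
X: 126·1 + 291·2 + 110·1 + 15·3 + 240·4 + 147·4 + 147·1 + 132·3 = 2954
Y: 126·4 + 291·1 + 110·2 + 15·2 + 240·1 + 147·3 + 147·2 + 132·1 = 2152
Z has the highest Borda score (3726).

Z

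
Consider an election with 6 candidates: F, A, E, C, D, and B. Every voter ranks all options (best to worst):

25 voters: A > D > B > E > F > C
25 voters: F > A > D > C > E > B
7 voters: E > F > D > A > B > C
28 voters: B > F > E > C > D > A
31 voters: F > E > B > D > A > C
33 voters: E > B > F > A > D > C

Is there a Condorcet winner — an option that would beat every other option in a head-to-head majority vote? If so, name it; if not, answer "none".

Checking pairwise contests:
B beats F 86–63.
F beats A 124–25.
F beats E 84–65.
F beats C 149–0.
F beats D 124–25.
E beats B 96–53.
Every option loses at least one head-to-head, so there is no Condorcet winner.

none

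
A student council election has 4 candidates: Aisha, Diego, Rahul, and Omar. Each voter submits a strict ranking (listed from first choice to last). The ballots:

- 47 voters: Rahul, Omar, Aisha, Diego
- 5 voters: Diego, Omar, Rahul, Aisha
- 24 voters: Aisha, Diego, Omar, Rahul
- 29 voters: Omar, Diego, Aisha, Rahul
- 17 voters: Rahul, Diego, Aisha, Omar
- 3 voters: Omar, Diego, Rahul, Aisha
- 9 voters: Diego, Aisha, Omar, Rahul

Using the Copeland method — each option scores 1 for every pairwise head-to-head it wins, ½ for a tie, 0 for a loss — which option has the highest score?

Omar

Aisha: beats Diego; loses to Rahul and Omar → score 1.
Diego: beats Rahul; loses to Aisha and Omar → score 1.
Rahul: beats Aisha; loses to Diego and Omar → score 1.
Omar: beats Aisha, Diego, and Rahul → score 3.
Omar has the best pairwise record.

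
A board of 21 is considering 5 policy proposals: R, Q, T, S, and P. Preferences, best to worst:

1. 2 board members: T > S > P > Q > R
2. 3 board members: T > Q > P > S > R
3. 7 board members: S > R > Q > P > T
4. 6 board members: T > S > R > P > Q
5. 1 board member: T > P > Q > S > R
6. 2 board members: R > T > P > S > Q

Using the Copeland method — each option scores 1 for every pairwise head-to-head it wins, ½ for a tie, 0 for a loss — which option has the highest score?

T

R: beats Q and P; loses to T and S → score 2.
Q: loses to R, T, S, and P → score 0.
T: beats R, Q, S, and P → score 4.
S: beats R, Q, and P; loses to T → score 3.
P: beats Q; loses to R, T, and S → score 1.
T has the best pairwise record.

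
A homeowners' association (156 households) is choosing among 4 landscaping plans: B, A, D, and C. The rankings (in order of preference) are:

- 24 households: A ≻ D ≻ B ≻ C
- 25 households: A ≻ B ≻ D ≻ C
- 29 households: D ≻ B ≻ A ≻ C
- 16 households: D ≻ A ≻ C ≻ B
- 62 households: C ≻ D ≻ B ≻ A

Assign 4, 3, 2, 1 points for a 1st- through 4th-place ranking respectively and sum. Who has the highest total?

D

B: 24·2 + 25·3 + 29·3 + 16·1 + 62·2 = 350
A: 24·4 + 25·4 + 29·2 + 16·3 + 62·1 = 364
D: 24·3 + 25·2 + 29·4 + 16·4 + 62·3 = 488
C: 24·1 + 25·1 + 29·1 + 16·2 + 62·4 = 358
D has the highest Borda score (488).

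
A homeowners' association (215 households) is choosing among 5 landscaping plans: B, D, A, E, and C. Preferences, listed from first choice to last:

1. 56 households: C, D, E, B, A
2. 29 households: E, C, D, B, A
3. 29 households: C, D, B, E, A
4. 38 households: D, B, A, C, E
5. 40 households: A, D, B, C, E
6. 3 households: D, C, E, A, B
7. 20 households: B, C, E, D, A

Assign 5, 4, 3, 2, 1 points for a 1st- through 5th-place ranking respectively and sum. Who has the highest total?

B: 56·2 + 29·2 + 29·3 + 38·4 + 40·3 + 3·1 + 20·5 = 632
D: 56·4 + 29·3 + 29·4 + 38·5 + 40·4 + 3·5 + 20·2 = 832
A: 56·1 + 29·1 + 29·1 + 38·3 + 40·5 + 3·2 + 20·1 = 454
E: 56·3 + 29·5 + 29·2 + 38·1 + 40·1 + 3·3 + 20·3 = 518
C: 56·5 + 29·4 + 29·5 + 38·2 + 40·2 + 3·4 + 20·4 = 789
D has the highest Borda score (832).

D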